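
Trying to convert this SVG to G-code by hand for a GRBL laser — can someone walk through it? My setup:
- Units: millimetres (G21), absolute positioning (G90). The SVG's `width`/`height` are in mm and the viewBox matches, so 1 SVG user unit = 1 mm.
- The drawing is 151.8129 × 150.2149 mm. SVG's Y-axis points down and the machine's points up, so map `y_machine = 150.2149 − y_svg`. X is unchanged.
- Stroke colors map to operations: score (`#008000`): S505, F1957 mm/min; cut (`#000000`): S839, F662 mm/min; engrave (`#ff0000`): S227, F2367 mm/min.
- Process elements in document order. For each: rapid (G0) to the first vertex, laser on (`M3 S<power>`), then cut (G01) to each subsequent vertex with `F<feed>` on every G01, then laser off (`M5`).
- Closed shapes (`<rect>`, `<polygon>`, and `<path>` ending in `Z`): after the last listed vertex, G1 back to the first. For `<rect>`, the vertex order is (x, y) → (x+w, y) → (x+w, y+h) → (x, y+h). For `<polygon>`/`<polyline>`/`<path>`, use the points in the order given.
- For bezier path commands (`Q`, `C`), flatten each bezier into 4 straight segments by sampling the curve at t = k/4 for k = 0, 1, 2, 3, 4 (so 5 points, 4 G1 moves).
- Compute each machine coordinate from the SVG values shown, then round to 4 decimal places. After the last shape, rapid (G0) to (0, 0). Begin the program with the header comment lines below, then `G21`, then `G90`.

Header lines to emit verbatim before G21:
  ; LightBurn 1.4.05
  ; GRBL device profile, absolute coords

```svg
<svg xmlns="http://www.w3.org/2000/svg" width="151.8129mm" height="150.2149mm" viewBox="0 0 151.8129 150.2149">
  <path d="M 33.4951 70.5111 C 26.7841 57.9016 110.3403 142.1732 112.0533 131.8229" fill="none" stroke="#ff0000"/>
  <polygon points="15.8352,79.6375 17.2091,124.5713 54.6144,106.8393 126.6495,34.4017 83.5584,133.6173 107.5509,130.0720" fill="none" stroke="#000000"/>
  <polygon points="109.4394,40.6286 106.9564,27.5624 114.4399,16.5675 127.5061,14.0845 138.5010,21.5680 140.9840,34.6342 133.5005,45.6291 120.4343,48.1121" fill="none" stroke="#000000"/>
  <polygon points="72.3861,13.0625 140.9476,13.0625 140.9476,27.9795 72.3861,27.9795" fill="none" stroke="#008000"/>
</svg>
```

; LightBurn 1.4.05
; GRBL device profile, absolute coords
G21
G90
G0 X33.4951 Y79.7038
M3 S227
G01 X42.6977 Y73.9880 F2367
G01 X69.6152 Y49.8951 F2367
G01 X98.1122 Y25.3786 F2367
G01 X112.0533 Y18.3920 F2367
M5
G0 X15.8352 Y70.5774
M3 S839
G01 X17.2091 Y25.6436 F662
G01 X54.6144 Y43.3756 F662
G01 X126.6495 Y115.8132 F662
G01 X83.5584 Y16.5976 F662
G01 X107.5509 Y20.1429 F662
G01 X15.8352 Y70.5774 F662
M5
G0 X109.4394 Y109.5863
M3 S839
G01 X106.9564 Y122.6525 F662
G01 X114.4399 Y133.6474 F662
G01 X127.5061 Y136.1304 F662
G01 X138.5010 Y128.6469 F662
G01 X140.9840 Y115.5807 F662
G01 X133.5005 Y104.5858 F662
G01 X120.4343 Y102.1028 F662
G01 X109.4394 Y109.5863 F662
M5
G0 X72.3861 Y137.1524
M3 S505
G01 X140.9476 Y137.1524 F1957
G01 X140.9476 Y122.2354 F1957
G01 X72.3861 Y122.2354 F1957
G01 X72.3861 Y137.1524 F1957
M5
G0 X0.0000 Y0.0000

viewBox `0 0 151.8129 150.2149` with mm width/height → 1 unit = 1 mm. Flip: y_m = 150.2149 − y_svg.

**Shape 1** — `<path>` cubic bezier, stroke `#ff0000` → engrave (S227, F2367). Control points (SVG): P0=(33.4951,70.5111), P1=(26.7841,57.9016), P2=(110.3403,142.1732), P3=(112.0533,131.8229); sampled at t=k/4. Machine vertices: (33.4951,79.7038) → (42.6977,73.9880) → (69.6152,49.8951) → (98.1122,25.3786) → (112.0533,18.3920). Open path.

**Shape 2** — `<polygon>` closed polygon, stroke `#000000` → cut (S839, F662). Machine vertices: (15.8352,70.5774) → (17.2091,25.6436) → (54.6144,43.3756) → (126.6495,115.8132) → (83.5584,16.5976) → (107.5509,20.1429) → (15.8352,70.5774). Closed: final G1 returns to the first vertex.

**Shape 3** — `<polygon>` regular polygon, stroke `#000000` → cut (S839, F662). Machine vertices: (109.4394,109.5863) → (106.9564,122.6525) → (114.4399,133.6474) → (127.5061,136.1304) → (138.5010,128.6469) → (140.9840,115.5807) → (133.5005,104.5858) → (120.4343,102.1028) → (109.4394,109.5863). Closed: final G1 returns to the first vertex.

**Shape 4** — `<polygon>` rectangle, stroke `#008000` → score (S505, F1957). Machine vertices: (72.3861,137.1524) → (140.9476,137.1524) → (140.9476,122.2354) → (72.3861,122.2354) → (72.3861,137.1524). Closed: final G1 returns to the first vertex.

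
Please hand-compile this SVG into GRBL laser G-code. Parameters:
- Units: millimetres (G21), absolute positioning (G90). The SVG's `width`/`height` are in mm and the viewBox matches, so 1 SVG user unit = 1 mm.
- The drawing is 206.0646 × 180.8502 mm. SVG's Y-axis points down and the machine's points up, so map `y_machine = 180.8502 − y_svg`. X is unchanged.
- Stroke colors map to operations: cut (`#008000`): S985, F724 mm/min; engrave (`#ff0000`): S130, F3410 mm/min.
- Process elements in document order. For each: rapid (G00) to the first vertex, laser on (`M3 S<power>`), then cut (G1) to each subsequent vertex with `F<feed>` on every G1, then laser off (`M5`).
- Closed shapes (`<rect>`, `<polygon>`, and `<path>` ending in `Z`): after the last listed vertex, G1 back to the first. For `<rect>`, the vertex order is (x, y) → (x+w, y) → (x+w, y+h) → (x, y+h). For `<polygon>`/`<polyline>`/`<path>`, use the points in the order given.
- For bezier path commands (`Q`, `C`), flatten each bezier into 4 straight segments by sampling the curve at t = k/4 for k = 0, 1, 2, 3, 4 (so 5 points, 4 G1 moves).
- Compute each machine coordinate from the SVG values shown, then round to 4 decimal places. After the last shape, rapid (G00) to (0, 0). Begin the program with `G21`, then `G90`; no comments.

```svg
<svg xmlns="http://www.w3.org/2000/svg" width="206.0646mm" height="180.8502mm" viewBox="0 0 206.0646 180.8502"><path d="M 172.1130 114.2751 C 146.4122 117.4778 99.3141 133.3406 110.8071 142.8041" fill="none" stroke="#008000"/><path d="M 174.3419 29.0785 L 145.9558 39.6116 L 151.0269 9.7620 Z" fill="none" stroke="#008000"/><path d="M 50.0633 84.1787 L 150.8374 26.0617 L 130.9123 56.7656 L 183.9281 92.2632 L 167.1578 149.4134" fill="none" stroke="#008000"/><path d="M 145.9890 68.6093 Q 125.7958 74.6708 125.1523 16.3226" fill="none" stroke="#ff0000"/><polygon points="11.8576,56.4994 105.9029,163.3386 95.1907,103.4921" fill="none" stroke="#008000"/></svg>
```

G21
G90
G00 X172.1130 Y66.5751
M3 S985
G1 X150.0752 Y62.0971 F724
G1 X127.5124 Y54.6584 F724
G1 X111.9234 Y46.0458 F724
G1 X110.8071 Y38.0461 F724
M5
G00 X174.3419 Y151.7717
M3 S985
G1 X145.9558 Y141.2386 F724
G1 X151.0269 Y171.0882 F724
G1 X174.3419 Y151.7717 F724
M5
G00 X50.0633 Y96.6715
M3 S985
G1 X150.8374 Y154.7885 F724
G1 X130.9123 Y124.0846 F724
G1 X183.9281 Y88.5870 F724
G1 X167.1578 Y31.4368 F724
M5
G00 X145.9890 Y112.2409
M3 S130
G1 X137.1143 Y113.2358 F3410
G1 X130.6832 Y122.2818 F3410
G1 X126.6959 Y139.3791 F3410
G1 X125.1523 Y164.5276 F3410
M5
G00 X11.8576 Y124.3508
M3 S985
G1 X105.9029 Y17.5116 F724
G1 X95.1907 Y77.3581 F724
G1 X11.8576 Y124.3508 F724
M5
G00 X0.0000 Y0.0000

Since the viewBox matches the mm dimensions, user units are millimetres directly. The only transform is the Y-flip y_m = 180.8502 − y_svg.

Shape 1 is a cubic bezier drawn with `<path>`. Its stroke #008000 means cut at S985, F724. After flipping Y the toolpath is (172.1130,66.5751) → (150.0752,62.0971) → (127.5124,54.6584) → (111.9234,46.0458) → (110.8071,38.0461).

Shape 2 is a regular polygon drawn with `<path>`. Its stroke #008000 means cut at S985, F724. After flipping Y the toolpath is (174.3419,151.7717) → (145.9558,141.2386) → (151.0269,171.0882) → (174.3419,151.7717), returning to the start.

Shape 3 is a open polyline drawn with `<path>`. Its stroke #008000 means cut at S985, F724. After flipping Y the toolpath is (50.0633,96.6715) → (150.8374,154.7885) → (130.9123,124.0846) → (183.9281,88.5870) → (167.1578,31.4368).

Shape 4 is a quadratic bezier drawn with `<path>`. Its stroke #ff0000 means engrave at S130, F3410. After flipping Y the toolpath is (145.9890,112.2409) → (137.1143,113.2358) → (130.6832,122.2818) → (126.6959,139.3791) → (125.1523,164.5276).

Shape 5 is a closed polygon drawn with `<polygon>`. Its stroke #008000 means cut at S985, F724. After flipping Y the toolpath is (11.8576,124.3508) → (105.9029,17.5116) → (95.1907,77.3581) → (11.8576,124.3508), returning to the start.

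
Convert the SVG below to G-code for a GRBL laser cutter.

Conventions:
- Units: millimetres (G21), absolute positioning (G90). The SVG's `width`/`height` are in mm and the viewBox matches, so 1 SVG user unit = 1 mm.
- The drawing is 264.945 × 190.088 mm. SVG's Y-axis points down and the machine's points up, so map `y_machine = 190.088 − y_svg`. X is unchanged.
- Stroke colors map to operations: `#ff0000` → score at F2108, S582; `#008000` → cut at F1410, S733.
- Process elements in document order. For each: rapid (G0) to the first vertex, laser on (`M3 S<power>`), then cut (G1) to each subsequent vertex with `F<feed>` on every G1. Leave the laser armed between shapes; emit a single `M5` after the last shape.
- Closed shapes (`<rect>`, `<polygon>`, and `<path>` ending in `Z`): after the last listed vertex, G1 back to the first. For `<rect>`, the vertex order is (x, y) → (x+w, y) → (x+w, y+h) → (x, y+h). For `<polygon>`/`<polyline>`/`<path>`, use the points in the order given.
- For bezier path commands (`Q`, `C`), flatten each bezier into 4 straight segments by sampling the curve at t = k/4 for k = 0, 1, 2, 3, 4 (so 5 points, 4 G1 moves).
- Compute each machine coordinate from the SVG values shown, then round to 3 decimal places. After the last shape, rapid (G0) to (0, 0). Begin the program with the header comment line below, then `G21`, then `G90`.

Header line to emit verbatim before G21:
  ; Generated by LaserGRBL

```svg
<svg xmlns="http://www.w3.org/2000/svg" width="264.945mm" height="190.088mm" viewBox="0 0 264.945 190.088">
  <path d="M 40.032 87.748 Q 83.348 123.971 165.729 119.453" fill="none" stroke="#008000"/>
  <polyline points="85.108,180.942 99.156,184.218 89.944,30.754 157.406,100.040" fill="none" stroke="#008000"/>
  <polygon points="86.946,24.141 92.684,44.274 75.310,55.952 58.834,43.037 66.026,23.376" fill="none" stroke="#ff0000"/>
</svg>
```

; Generated by LaserGRBL
G21
G90
G0 X40.032 Y102.340
M3 S733
G1 X64.132 Y86.775 F1410
G1 X93.114 Y76.302 F1410
G1 X126.980 Y70.922 F1410
G1 X165.729 Y70.635 F1410
G0 X85.108 Y9.146
M3 S733
G1 X99.156 Y5.870 F1410
G1 X89.944 Y159.334 F1410
G1 X157.406 Y90.048 F1410
G0 X86.946 Y165.947
M3 S582
G1 X92.684 Y145.814 F2108
G1 X75.310 Y134.136 F2108
G1 X58.834 Y147.051 F2108
G1 X66.026 Y166.712 F2108
G1 X86.946 Y165.947 F2108
M5
G0 X0.000 Y0.000

1 u = 1 mm; y_m = 190.088 − y.

[1] `<path>` quadratic bezier, #008000→cut S733 F1410: (40.032,102.340) → (64.132,86.775) → (93.114,76.302) → (126.980,70.922) → (165.729,70.635)

[2] `<polyline>` open polyline, #008000→cut S733 F1410: (85.108,9.146) → (99.156,5.870) → (89.944,159.334) → (157.406,90.048)

[3] `<polygon>` regular polygon, #ff0000→score S582 F2108: (86.946,165.947) → (92.684,145.814) → (75.310,134.136) → (58.834,147.051) → (66.026,166.712) → (86.946,165.947) (closed)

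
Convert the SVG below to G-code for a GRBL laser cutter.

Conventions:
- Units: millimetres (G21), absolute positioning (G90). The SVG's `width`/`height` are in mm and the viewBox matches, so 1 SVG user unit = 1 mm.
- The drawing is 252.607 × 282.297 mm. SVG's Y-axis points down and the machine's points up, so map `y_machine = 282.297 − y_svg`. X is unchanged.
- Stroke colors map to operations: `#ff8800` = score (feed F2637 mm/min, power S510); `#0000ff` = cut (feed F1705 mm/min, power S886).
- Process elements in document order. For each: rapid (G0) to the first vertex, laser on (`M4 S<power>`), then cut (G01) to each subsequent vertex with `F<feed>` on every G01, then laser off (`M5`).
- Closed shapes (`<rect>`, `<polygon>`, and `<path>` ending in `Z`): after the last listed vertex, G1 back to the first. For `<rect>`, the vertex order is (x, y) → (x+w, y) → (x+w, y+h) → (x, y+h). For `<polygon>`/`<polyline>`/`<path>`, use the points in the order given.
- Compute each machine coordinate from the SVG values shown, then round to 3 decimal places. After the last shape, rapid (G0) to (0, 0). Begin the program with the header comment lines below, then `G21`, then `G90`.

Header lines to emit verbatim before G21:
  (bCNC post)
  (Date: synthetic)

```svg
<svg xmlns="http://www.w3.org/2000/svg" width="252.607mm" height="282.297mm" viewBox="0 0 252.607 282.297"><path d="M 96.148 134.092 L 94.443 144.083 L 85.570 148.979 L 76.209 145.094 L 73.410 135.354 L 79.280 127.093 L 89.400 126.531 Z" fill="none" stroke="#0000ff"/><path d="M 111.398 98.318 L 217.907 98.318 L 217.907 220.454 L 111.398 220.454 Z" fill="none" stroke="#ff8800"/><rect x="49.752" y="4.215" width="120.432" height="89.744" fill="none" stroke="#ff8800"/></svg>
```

(bCNC post)
(Date: synthetic)
G21
G90
G0 X96.148 Y148.205
M4 S886
G01 X94.443 Y138.214 F1705
G01 X85.570 Y133.318 F1705
G01 X76.209 Y137.203 F1705
G01 X73.410 Y146.943 F1705
G01 X79.280 Y155.204 F1705
G01 X89.400 Y155.766 F1705
G01 X96.148 Y148.205 F1705
M5
G0 X111.398 Y183.979
M4 S510
G01 X217.907 Y183.979 F2637
G01 X217.907 Y61.843 F2637
G01 X111.398 Y61.843 F2637
G01 X111.398 Y183.979 F2637
M5
G0 X49.752 Y278.082
M4 S510
G01 X170.184 Y278.082 F2637
G01 X170.184 Y188.338 F2637
G01 X49.752 Y188.338 F2637
G01 X49.752 Y278.082 F2637
M5
G0 X0.000 Y0.000

Since the viewBox matches the mm dimensions, user units are millimetres directly. The only transform is the Y-flip y_m = 282.297 − y_svg.

Shape 1 is a regular polygon drawn with `<path>`. Its stroke #0000ff means cut at S886, F1705. After flipping Y the toolpath is (96.148,148.205) → (94.443,138.214) → (85.570,133.318) → (76.209,137.203) → (73.410,146.943) → (79.280,155.204) → (89.400,155.766) → (96.148,148.205), returning to the start.

Shape 2 is a rectangle drawn with `<path>`. Its stroke #ff8800 means score at S510, F2637. After flipping Y the toolpath is (111.398,183.979) → (217.907,183.979) → (217.907,61.843) → (111.398,61.843) → (111.398,183.979), returning to the start.

Shape 3 is a rectangle drawn with `<rect>`. Its stroke #ff8800 means score at S510, F2637. After flipping Y the toolpath is (49.752,278.082) → (170.184,278.082) → (170.184,188.338) → (49.752,188.338) → (49.752,278.082), returning to the start.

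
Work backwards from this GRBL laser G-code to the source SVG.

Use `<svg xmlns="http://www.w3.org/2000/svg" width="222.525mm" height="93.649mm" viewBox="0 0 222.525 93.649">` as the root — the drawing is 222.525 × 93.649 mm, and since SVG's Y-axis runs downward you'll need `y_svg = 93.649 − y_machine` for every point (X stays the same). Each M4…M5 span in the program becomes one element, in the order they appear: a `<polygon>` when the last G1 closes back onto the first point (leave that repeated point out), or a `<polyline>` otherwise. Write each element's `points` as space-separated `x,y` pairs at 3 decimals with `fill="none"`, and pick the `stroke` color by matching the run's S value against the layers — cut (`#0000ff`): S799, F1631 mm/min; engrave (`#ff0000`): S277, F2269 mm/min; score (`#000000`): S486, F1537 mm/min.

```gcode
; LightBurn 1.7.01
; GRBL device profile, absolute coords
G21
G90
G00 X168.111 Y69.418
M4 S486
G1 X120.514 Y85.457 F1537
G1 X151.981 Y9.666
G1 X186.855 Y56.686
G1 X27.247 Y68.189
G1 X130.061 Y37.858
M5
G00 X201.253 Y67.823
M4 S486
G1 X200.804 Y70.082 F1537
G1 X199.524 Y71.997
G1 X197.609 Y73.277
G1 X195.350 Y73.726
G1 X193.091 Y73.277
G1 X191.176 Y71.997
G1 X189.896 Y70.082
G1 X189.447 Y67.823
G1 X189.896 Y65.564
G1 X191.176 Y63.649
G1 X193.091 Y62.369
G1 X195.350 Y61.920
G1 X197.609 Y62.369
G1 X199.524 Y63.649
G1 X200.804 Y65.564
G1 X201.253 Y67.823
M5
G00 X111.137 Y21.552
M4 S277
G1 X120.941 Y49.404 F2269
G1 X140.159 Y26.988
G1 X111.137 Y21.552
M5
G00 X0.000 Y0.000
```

<svg xmlns="http://www.w3.org/2000/svg" width="222.525mm" height="93.649mm" viewBox="0 0 222.525 93.649">
  <polyline points="168.111,24.231 120.514,8.192 151.981,83.983 186.855,36.963 27.247,25.460 130.061,55.791" fill="none" stroke="#000000"/>
  <polygon points="201.253,25.826 200.804,23.567 199.524,21.652 197.609,20.372 195.350,19.923 193.091,20.372 191.176,21.652 189.896,23.567 189.447,25.826 189.896,28.085 191.176,30.000 193.091,31.280 195.350,31.729 197.609,31.280 199.524,30.000 200.804,28.085" fill="none" stroke="#000000"/>
  <polygon points="111.137,72.097 120.941,44.245 140.159,66.661" fill="none" stroke="#ff0000"/>
</svg>

Machine Y-up, SVG Y-down with viewBox height 93.649, so y_svg = 93.649 − y_machine; X carries over.

Run 1: power S486 maps to stroke `#000000` (score). The run is open, so emit a `<polyline>` with points (Y-flipped): 168.111,24.231 120.514,8.192 151.981,83.983 186.855,36.963 27.247,25.460 130.061,55.791.

Run 2: power S486 maps to stroke `#000000` (score). The run returns to its start, so emit a `<polygon>` with points (Y-flipped): 201.253,25.826 200.804,23.567 199.524,21.652 197.609,20.372 195.350,19.923 193.091,20.372 191.176,21.652 189.896,23.567 189.447,25.826 189.896,28.085 191.176,30.000 193.091,31.280 195.350,31.729 197.609,31.280 199.524,30.000 200.804,28.085.

Run 3: power S277 maps to stroke `#ff0000` (engrave). The run returns to its start, so emit a `<polygon>` with points (Y-flipped): 111.137,72.097 120.941,44.245 140.159,66.661.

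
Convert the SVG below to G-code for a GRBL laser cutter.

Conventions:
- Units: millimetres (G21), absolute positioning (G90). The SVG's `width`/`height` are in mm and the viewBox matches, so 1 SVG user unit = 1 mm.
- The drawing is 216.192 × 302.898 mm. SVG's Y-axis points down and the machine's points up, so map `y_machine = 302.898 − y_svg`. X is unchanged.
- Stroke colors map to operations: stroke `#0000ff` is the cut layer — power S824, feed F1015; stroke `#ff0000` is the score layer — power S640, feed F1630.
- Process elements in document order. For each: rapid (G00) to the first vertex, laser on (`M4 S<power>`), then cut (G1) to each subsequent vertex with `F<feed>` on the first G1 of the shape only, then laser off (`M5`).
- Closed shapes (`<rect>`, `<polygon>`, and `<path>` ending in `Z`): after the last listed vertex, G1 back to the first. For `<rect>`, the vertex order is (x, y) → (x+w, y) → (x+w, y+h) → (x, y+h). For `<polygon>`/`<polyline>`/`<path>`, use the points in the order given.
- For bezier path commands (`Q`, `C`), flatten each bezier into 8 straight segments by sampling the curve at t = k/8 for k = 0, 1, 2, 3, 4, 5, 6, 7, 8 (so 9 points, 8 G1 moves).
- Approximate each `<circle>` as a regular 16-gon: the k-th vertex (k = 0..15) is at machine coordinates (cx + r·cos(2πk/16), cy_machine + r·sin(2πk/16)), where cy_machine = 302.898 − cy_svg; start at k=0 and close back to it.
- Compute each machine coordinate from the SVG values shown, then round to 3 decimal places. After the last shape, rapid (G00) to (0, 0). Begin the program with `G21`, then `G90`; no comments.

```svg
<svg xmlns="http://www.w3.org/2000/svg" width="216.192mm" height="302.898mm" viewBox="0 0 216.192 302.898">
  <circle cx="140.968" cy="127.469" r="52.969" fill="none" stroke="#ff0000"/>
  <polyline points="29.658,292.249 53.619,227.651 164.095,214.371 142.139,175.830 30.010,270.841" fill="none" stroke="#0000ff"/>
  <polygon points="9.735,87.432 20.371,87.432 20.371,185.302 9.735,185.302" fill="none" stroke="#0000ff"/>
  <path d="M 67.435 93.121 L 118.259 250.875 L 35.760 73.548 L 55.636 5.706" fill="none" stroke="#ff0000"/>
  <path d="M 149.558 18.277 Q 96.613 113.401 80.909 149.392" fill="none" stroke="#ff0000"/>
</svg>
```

G21
G90
G00 X193.937 Y175.429
M4 S640
G1 X189.905 Y195.699 F1630
G1 X178.423 Y212.884
G1 X161.238 Y224.366
G1 X140.968 Y228.398
G1 X120.698 Y224.366
G1 X103.513 Y212.884
G1 X92.031 Y195.699
G1 X87.999 Y175.429
G1 X92.031 Y155.159
G1 X103.513 Y137.974
G1 X120.698 Y126.492
G1 X140.968 Y122.460
G1 X161.238 Y126.492
G1 X178.423 Y137.974
G1 X189.905 Y155.159
G1 X193.937 Y175.429
M5
G00 X29.658 Y10.649
M4 S824
G1 X53.619 Y75.247 F1015
G1 X164.095 Y88.527
G1 X142.139 Y127.068
G1 X30.010 Y32.057
M5
G00 X9.735 Y215.466
M4 S824
G1 X20.371 Y215.466 F1015
G1 X20.371 Y117.596
G1 X9.735 Y117.596
G1 X9.735 Y215.466
M5
G00 X67.435 Y209.777
M4 S640
G1 X118.259 Y52.023 F1630
G1 X35.760 Y229.350
G1 X55.636 Y297.192
M5
G00 X149.558 Y284.621
M4 S640
G1 X136.904 Y261.764 F1630
G1 X125.413 Y240.755
G1 X115.086 Y221.594
G1 X105.923 Y204.280
G1 X97.924 Y188.815
G1 X91.089 Y175.197
G1 X85.417 Y163.428
G1 X80.909 Y153.506
M5
G00 X0.000 Y0.000

Since the viewBox matches the mm dimensions, user units are millimetres directly. The only transform is the Y-flip y_m = 302.898 − y_svg.

Shape 1 is a circle drawn with `<circle>`. Its stroke #ff0000 means score at S640, F1630. After flipping Y the toolpath is (193.937,175.429) → (189.905,195.699) → (178.423,212.884) → (161.238,224.366) → (140.968,228.398) → (120.698,224.366) → (103.513,212.884) → (92.031,195.699) → (87.999,175.429) → (92.031,155.159) → (103.513,137.974) → (120.698,126.492) → (140.968,122.460) → (161.238,126.492) → (178.423,137.974) → (189.905,155.159) → (193.937,175.429), returning to the start.

Shape 2 is a open polyline drawn with `<polyline>`. Its stroke #0000ff means cut at S824, F1015. After flipping Y the toolpath is (29.658,10.649) → (53.619,75.247) → (164.095,88.527) → (142.139,127.068) → (30.010,32.057).

Shape 3 is a rectangle drawn with `<polygon>`. Its stroke #0000ff means cut at S824, F1015. After flipping Y the toolpath is (9.735,215.466) → (20.371,215.466) → (20.371,117.596) → (9.735,117.596) → (9.735,215.466), returning to the start.

Shape 4 is a open polyline drawn with `<path>`. Its stroke #ff0000 means score at S640, F1630. After flipping Y the toolpath is (67.435,209.777) → (118.259,52.023) → (35.760,229.350) → (55.636,297.192).

Shape 5 is a quadratic bezier drawn with `<path>`. Its stroke #ff0000 means score at S640, F1630. After flipping Y the toolpath is (149.558,284.621) → (136.904,261.764) → (125.413,240.755) → (115.086,221.594) → (105.923,204.280) → (97.924,188.815) → (91.089,175.197) → (85.417,163.428) → (80.909,153.506).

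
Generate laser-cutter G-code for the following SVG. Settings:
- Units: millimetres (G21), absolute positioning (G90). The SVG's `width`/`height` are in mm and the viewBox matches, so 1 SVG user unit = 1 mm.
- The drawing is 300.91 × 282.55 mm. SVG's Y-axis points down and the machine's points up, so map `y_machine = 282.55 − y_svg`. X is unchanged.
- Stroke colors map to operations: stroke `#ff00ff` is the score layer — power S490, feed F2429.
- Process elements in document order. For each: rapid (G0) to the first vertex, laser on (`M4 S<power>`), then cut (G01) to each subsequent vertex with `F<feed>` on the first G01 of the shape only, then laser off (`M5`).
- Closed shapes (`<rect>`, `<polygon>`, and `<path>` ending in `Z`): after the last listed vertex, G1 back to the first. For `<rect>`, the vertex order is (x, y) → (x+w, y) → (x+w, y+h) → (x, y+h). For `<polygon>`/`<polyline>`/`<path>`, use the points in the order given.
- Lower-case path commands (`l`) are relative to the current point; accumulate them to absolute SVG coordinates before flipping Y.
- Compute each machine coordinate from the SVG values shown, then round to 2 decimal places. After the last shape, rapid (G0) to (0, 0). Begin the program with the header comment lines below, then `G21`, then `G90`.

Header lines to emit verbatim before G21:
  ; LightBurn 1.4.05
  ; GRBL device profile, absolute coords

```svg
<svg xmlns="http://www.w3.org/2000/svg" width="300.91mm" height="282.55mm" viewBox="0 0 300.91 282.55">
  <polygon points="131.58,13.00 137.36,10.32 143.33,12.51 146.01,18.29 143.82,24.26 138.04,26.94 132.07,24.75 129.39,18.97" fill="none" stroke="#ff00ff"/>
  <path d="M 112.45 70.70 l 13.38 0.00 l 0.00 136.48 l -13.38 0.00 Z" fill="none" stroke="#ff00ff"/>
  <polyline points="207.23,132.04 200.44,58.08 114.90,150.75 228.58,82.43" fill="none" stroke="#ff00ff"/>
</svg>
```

; LightBurn 1.4.05
; GRBL device profile, absolute coords
G21
G90
G0 X131.58 Y269.55
M4 S490
G01 X137.36 Y272.23 F2429
G01 X143.33 Y270.04
G01 X146.01 Y264.26
G01 X143.82 Y258.29
G01 X138.04 Y255.61
G01 X132.07 Y257.80
G01 X129.39 Y263.58
G01 X131.58 Y269.55
M5
G0 X112.45 Y211.85
M4 S490
G01 X125.83 Y211.85 F2429
G01 X125.83 Y75.37
G01 X112.45 Y75.37
G01 X112.45 Y211.85
M5
G0 X207.23 Y150.51
M4 S490
G01 X200.44 Y224.47 F2429
G01 X114.90 Y131.80
G01 X228.58 Y200.12
M5
G0 X0.00 Y0.00

1 u = 1 mm; y_m = 282.55 − y.

[1] `<polygon>` regular polygon, #ff00ff→score S490 F2429: (131.58,269.55) → (137.36,272.23) → (143.33,270.04) → (146.01,264.26) → (143.82,258.29) → (138.04,255.61) → (132.07,257.80) → (129.39,263.58) → (131.58,269.55) (closed)

[2] `<path>` rectangle, #ff00ff→score S490 F2429: (112.45,211.85) → (125.83,211.85) → (125.83,75.37) → (112.45,75.37) → (112.45,211.85) (closed)

[3] `<polyline>` open polyline, #ff00ff→score S490 F2429: (207.23,150.51) → (200.44,224.47) → (114.90,131.80) → (228.58,200.12)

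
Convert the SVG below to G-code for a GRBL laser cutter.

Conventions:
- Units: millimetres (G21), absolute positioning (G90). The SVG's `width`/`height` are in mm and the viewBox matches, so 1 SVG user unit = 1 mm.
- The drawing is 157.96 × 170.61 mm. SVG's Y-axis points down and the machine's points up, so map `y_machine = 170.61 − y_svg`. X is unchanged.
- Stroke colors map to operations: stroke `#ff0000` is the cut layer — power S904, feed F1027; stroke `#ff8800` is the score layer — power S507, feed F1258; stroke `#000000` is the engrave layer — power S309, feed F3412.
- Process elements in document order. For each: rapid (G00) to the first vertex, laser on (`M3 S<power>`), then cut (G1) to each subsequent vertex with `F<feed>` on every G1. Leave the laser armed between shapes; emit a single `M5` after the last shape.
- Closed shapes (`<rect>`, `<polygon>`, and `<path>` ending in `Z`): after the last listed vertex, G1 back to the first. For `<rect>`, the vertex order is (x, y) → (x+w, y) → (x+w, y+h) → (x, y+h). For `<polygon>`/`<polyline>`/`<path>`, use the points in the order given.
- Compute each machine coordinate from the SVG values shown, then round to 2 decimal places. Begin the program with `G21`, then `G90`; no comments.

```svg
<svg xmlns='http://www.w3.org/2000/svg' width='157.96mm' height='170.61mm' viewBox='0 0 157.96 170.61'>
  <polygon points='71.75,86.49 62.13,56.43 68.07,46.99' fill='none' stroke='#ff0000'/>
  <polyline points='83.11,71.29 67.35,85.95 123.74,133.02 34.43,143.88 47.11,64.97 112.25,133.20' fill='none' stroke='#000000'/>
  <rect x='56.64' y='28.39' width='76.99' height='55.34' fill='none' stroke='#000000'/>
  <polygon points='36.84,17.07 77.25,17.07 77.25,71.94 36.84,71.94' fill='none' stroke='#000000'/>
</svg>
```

viewBox `0 0 157.96 170.61` with mm width/height → 1 unit = 1 mm. Flip: y_m = 170.61 − y_svg.

**Shape 1** — `<polygon>` closed polygon, stroke `#ff0000` → cut (S904, F1027). Machine vertices: (71.75,84.12) → (62.13,114.18) → (68.07,123.62) → (71.75,84.12). Closed: final G1 returns to the first vertex.

**Shape 2** — `<polyline>` open polyline, stroke `#000000` → engrave (S309, F3412). Machine vertices: (83.11,99.32) → (67.35,84.66) → (123.74,37.59) → (34.43,26.73) → (47.11,105.64) → (112.25,37.41). Open path.

**Shape 3** — `<rect>` rectangle, stroke `#000000` → engrave (S309, F3412). Machine vertices: (56.64,142.22) → (133.63,142.22) → (133.63,86.88) → (56.64,86.88) → (56.64,142.22). Closed: final G1 returns to the first vertex.

**Shape 4** — `<polygon>` rectangle, stroke `#000000` → engrave (S309, F3412). Machine vertices: (36.84,153.54) → (77.25,153.54) → (77.25,98.67) → (36.84,98.67) → (36.84,153.54). Closed: final G1 returns to the first vertex.

G21
G90
G00 X71.75 Y84.12
M3 S904
G1 X62.13 Y114.18 F1027
G1 X68.07 Y123.62 F1027
G1 X71.75 Y84.12 F1027
G00 X83.11 Y99.32
M3 S309
G1 X67.35 Y84.66 F3412
G1 X123.74 Y37.59 F3412
G1 X34.43 Y26.73 F3412
G1 X47.11 Y105.64 F3412
G1 X112.25 Y37.41 F3412
G00 X56.64 Y142.22
M3 S309
G1 X133.63 Y142.22 F3412
G1 X133.63 Y86.88 F3412
G1 X56.64 Y86.88 F3412
G1 X56.64 Y142.22 F3412
G00 X36.84 Y153.54
M3 S309
G1 X77.25 Y153.54 F3412
G1 X77.25 Y98.67 F3412
G1 X36.84 Y98.67 F3412
G1 X36.84 Y153.54 F3412
M5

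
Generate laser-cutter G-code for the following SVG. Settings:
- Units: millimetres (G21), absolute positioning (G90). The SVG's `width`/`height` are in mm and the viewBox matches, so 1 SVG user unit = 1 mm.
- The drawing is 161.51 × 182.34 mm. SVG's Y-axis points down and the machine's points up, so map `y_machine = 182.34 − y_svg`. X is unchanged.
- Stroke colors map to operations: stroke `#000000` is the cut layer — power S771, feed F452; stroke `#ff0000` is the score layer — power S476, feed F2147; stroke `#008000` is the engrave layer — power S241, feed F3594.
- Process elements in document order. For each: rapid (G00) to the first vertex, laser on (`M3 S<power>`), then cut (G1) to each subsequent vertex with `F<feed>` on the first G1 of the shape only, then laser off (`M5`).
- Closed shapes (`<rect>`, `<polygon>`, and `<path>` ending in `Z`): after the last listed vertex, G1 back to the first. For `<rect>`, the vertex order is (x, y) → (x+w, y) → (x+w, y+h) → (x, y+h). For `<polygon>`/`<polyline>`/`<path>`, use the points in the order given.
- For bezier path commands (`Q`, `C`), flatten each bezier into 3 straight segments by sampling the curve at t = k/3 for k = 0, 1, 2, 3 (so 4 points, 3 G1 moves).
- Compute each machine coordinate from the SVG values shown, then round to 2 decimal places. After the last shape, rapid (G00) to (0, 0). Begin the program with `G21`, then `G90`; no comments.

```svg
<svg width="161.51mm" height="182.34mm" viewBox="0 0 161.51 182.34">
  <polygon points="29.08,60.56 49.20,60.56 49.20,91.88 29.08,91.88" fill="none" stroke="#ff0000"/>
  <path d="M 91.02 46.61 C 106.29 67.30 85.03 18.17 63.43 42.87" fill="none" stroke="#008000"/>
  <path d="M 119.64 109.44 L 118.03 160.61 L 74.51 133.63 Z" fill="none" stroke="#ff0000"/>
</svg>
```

viewBox `0 0 161.51 182.34` with mm width/height → 1 unit = 1 mm. Flip: y_m = 182.34 − y_svg.

**Shape 1** — `<polygon>` rectangle, stroke `#ff0000` → score (S476, F2147). Machine vertices: (29.08,121.78) → (49.20,121.78) → (49.20,90.46) → (29.08,90.46) → (29.08,121.78). Closed: final G1 returns to the first vertex.

**Shape 2** — `<path>` cubic bezier, stroke `#008000` → engrave (S241, F3594). Control points (SVG): P0=(91.02,46.61), P1=(106.29,67.30), P2=(85.03,18.17), P3=(63.43,42.87); sampled at t=k/3. Machine vertices: (91.02,135.73) → (95.45,132.99) → (83.58,144.88) → (63.43,139.47). Open path.

**Shape 3** — `<path>` regular polygon, stroke `#ff0000` → score (S476, F2147). Machine vertices: (119.64,72.90) → (118.03,21.73) → (74.51,48.71) → (119.64,72.90). Closed: final G1 returns to the first vertex.

G21
G90
G00 X29.08 Y121.78
M3 S476
G1 X49.20 Y121.78 F2147
G1 X49.20 Y90.46
G1 X29.08 Y90.46
G1 X29.08 Y121.78
M5
G00 X91.02 Y135.73
M3 S241
G1 X95.45 Y132.99 F3594
G1 X83.58 Y144.88
G1 X63.43 Y139.47
M5
G00 X119.64 Y72.90
M3 S476
G1 X118.03 Y21.73 F2147
G1 X74.51 Y48.71
G1 X119.64 Y72.90
M5
G00 X0.00 Y0.00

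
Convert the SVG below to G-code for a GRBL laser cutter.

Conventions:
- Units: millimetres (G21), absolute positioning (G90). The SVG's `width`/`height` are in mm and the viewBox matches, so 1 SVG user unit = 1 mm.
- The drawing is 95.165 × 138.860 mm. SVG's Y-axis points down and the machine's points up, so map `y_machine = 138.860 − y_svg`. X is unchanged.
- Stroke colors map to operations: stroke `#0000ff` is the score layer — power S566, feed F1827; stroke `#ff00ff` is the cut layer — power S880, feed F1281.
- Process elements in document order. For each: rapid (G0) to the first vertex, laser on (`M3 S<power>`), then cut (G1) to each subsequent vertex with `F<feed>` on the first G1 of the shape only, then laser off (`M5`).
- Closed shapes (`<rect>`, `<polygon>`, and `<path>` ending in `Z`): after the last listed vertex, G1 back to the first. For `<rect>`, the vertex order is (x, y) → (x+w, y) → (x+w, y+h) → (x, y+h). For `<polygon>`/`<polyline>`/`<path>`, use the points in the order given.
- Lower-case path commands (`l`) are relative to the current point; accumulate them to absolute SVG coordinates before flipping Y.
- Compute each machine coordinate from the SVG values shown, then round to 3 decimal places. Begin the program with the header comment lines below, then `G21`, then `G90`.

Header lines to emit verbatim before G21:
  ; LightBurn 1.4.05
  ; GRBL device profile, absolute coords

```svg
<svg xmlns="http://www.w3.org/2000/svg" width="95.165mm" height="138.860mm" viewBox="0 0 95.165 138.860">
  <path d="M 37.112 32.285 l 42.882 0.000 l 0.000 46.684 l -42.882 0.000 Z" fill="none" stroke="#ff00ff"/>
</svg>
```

1 u = 1 mm; y_m = 138.860 − y.

[1] `<path>` rectangle, #ff00ff→cut S880 F1281: (37.112,106.575) → (79.994,106.575) → (79.994,59.891) → (37.112,59.891) → (37.112,106.575) (closed)

; LightBurn 1.4.05
; GRBL device profile, absolute coords
G21
G90
G0 X37.112 Y106.575
M3 S880
G1 X79.994 Y106.575 F1281
G1 X79.994 Y59.891
G1 X37.112 Y59.891
G1 X37.112 Y106.575
M5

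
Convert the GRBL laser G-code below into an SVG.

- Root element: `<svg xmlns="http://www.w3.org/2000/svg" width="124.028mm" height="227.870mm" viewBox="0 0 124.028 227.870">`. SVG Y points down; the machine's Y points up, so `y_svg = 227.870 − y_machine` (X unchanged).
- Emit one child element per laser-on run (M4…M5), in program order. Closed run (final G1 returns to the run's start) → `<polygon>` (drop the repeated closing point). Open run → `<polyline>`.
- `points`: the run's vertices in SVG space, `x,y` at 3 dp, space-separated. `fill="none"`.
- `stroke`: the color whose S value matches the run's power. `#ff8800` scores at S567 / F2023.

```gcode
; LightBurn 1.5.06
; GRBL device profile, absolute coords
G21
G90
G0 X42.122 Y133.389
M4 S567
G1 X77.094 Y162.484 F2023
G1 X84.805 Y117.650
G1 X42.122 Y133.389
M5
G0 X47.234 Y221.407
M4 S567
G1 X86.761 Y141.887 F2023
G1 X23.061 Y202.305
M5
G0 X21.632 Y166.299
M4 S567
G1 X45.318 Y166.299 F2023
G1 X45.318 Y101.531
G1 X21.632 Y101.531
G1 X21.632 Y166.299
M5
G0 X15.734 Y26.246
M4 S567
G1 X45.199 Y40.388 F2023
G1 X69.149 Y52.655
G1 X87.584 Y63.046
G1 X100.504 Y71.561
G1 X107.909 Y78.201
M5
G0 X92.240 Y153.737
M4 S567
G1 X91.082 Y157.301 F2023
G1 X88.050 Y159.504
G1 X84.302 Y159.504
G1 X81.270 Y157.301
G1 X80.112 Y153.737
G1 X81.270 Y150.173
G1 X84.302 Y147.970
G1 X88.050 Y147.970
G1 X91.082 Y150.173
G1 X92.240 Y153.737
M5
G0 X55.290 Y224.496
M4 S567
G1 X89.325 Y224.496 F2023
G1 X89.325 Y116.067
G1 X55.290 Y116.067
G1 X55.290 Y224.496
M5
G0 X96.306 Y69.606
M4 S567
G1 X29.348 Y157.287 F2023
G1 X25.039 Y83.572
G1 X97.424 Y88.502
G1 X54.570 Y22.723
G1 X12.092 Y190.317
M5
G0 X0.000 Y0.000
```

<svg xmlns="http://www.w3.org/2000/svg" width="124.028mm" height="227.870mm" viewBox="0 0 124.028 227.870">
  <polygon points="42.122,94.481 77.094,65.386 84.805,110.220" fill="none" stroke="#ff8800"/>
  <polyline points="47.234,6.463 86.761,85.983 23.061,25.565" fill="none" stroke="#ff8800"/>
  <polygon points="21.632,61.571 45.318,61.571 45.318,126.339 21.632,126.339" fill="none" stroke="#ff8800"/>
  <polyline points="15.734,201.624 45.199,187.482 69.149,175.215 87.584,164.824 100.504,156.309 107.909,149.669" fill="none" stroke="#ff8800"/>
  <polygon points="92.240,74.133 91.082,70.569 88.050,68.366 84.302,68.366 81.270,70.569 80.112,74.133 81.270,77.697 84.302,79.900 88.050,79.900 91.082,77.697" fill="none" stroke="#ff8800"/>
  <polygon points="55.290,3.374 89.325,3.374 89.325,111.803 55.290,111.803" fill="none" stroke="#ff8800"/>
  <polyline points="96.306,158.264 29.348,70.583 25.039,144.298 97.424,139.368 54.570,205.147 12.092,37.553" fill="none" stroke="#ff8800"/>
</svg>

Machine Y-up, SVG Y-down with viewBox height 227.870, so y_svg = 227.870 − y_machine; X carries over. Every run uses S567, so all elements get stroke `#ff8800` (score).

Run 1: The run returns to its start, so emit a `<polygon>` with points (Y-flipped): 42.122,94.481 77.094,65.386 84.805,110.220.

Run 2: The run is open, so emit a `<polyline>` with points (Y-flipped): 47.234,6.463 86.761,85.983 23.061,25.565.

Run 3: The run returns to its start, so emit a `<polygon>` with points (Y-flipped): 21.632,61.571 45.318,61.571 45.318,126.339 21.632,126.339.

Run 4: The run is open, so emit a `<polyline>` with points (Y-flipped): 15.734,201.624 45.199,187.482 69.149,175.215 87.584,164.824 100.504,156.309 107.909,149.669.

Run 5: The run returns to its start, so emit a `<polygon>` with points (Y-flipped): 92.240,74.133 91.082,70.569 88.050,68.366 84.302,68.366 81.270,70.569 80.112,74.133 81.270,77.697 84.302,79.900 88.050,79.900 91.082,77.697.

Run 6: The run returns to its start, so emit a `<polygon>` with points (Y-flipped): 55.290,3.374 89.325,3.374 89.325,111.803 55.290,111.803.

Run 7: The run is open, so emit a `<polyline>` with points (Y-flipped): 96.306,158.264 29.348,70.583 25.039,144.298 97.424,139.368 54.570,205.147 12.092,37.553.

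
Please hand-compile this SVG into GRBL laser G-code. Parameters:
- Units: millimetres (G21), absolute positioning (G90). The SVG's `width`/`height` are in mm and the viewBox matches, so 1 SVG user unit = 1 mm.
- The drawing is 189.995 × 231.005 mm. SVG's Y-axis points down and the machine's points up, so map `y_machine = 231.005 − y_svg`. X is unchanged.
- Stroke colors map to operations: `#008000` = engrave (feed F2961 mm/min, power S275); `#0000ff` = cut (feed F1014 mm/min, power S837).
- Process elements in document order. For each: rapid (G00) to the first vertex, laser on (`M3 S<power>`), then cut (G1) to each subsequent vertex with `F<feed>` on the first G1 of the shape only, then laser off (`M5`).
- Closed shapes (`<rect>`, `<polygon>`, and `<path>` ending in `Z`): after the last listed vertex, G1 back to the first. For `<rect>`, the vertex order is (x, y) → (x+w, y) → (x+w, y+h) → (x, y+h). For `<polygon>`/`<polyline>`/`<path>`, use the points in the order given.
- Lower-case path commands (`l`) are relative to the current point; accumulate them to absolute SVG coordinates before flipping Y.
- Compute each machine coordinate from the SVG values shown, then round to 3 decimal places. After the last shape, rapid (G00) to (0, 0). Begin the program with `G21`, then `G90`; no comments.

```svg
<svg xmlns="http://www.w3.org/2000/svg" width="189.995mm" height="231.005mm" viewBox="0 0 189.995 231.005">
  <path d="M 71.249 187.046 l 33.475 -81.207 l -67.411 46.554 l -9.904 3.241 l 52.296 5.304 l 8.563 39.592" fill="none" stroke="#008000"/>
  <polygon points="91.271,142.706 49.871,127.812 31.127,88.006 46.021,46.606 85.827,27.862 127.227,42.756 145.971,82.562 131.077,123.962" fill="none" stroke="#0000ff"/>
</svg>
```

G21
G90
G00 X71.249 Y43.959
M3 S275
G1 X104.724 Y125.166 F2961
G1 X37.313 Y78.612
G1 X27.409 Y75.371
G1 X79.705 Y70.067
G1 X88.268 Y30.475
M5
G00 X91.271 Y88.299
M3 S837
G1 X49.871 Y103.193 F1014
G1 X31.127 Y142.999
G1 X46.021 Y184.399
G1 X85.827 Y203.143
G1 X127.227 Y188.249
G1 X145.971 Y148.443
G1 X131.077 Y107.043
G1 X91.271 Y88.299
M5
G00 X0.000 Y0.000

viewBox `0 0 189.995 231.005` with mm width/height → 1 unit = 1 mm. Flip: y_m = 231.005 − y_svg.

**Shape 1** — `<path>` open polyline, stroke `#008000` → engrave (S275, F2961). Machine vertices: (71.249,43.959) → (104.724,125.166) → (37.313,78.612) → (27.409,75.371) → (79.705,70.067) → (88.268,30.475). Open path.

**Shape 2** — `<polygon>` regular polygon, stroke `#0000ff` → cut (S837, F1014). Machine vertices: (91.271,88.299) → (49.871,103.193) → (31.127,142.999) → (46.021,184.399) → (85.827,203.143) → (127.227,188.249) → (145.971,148.443) → (131.077,107.043) → (91.271,88.299). Closed: final G1 returns to the first vertex.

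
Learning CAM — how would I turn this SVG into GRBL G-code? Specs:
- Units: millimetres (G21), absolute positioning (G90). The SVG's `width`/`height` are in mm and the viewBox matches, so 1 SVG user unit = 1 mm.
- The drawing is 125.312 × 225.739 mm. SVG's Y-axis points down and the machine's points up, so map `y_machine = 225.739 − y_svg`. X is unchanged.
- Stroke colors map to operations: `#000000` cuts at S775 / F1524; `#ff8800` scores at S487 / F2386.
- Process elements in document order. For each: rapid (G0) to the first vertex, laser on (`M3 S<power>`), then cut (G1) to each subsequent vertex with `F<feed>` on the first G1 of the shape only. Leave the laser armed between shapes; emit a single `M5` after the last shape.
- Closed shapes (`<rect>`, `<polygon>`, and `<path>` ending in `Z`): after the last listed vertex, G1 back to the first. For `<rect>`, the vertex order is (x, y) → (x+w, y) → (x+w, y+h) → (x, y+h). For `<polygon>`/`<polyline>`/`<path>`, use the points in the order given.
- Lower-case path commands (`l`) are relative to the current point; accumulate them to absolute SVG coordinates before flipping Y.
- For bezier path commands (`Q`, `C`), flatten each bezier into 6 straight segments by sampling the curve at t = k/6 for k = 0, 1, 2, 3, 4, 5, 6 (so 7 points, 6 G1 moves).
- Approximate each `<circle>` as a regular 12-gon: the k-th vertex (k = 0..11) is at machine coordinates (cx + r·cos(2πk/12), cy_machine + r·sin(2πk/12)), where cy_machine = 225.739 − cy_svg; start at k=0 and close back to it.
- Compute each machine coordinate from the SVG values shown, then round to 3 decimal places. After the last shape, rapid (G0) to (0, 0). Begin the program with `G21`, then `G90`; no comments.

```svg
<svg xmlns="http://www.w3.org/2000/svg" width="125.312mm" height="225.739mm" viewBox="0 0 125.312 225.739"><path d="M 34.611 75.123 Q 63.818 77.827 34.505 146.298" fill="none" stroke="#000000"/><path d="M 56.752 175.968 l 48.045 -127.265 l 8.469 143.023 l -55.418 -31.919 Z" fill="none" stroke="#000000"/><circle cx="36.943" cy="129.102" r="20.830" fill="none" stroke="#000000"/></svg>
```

G21
G90
G0 X34.611 Y150.616
M3 S775
G1 X42.721 Y147.888 F1524
G1 X47.580 Y141.506
G1 X49.188 Y131.470
G1 X47.545 Y117.781
G1 X42.650 Y100.438
G1 X34.505 Y79.441
G0 X56.752 Y49.771
M3 S775
G1 X104.797 Y177.036 F1524
G1 X113.266 Y34.013
G1 X57.848 Y65.932
G1 X56.752 Y49.771
G0 X57.773 Y96.637
M3 S775
G1 X54.982 Y107.052 F1524
G1 X47.358 Y114.676
G1 X36.943 Y117.467
G1 X26.528 Y114.676
G1 X18.904 Y107.052
G1 X16.113 Y96.637
G1 X18.904 Y86.222
G1 X26.528 Y78.598
G1 X36.943 Y75.807
G1 X47.358 Y78.598
G1 X54.982 Y86.222
G1 X57.773 Y96.637
M5
G0 X0.000 Y0.000

Since the viewBox matches the mm dimensions, user units are millimetres directly. The only transform is the Y-flip y_m = 225.739 − y_svg.

Shape 1 is a quadratic bezier drawn with `<path>`. Its stroke #000000 means cut at S775, F1524. After flipping Y the toolpath is (34.611,150.616) → (42.721,147.888) → (47.580,141.506) → (49.188,131.470) → (47.545,117.781) → (42.650,100.438) → (34.505,79.441).

Shape 2 is a closed polygon drawn with `<path>`. Its stroke #000000 means cut at S775, F1524. After flipping Y the toolpath is (56.752,49.771) → (104.797,177.036) → (113.266,34.013) → (57.848,65.932) → (56.752,49.771), returning to the start.

Shape 3 is a circle drawn with `<circle>`. Its stroke #000000 means cut at S775, F1524. After flipping Y the toolpath is (57.773,96.637) → (54.982,107.052) → (47.358,114.676) → (36.943,117.467) → (26.528,114.676) → (18.904,107.052) → (16.113,96.637) → (18.904,86.222) → (26.528,78.598) → (36.943,75.807) → (47.358,78.598) → (54.982,86.222) → (57.773,96.637), returning to the start.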